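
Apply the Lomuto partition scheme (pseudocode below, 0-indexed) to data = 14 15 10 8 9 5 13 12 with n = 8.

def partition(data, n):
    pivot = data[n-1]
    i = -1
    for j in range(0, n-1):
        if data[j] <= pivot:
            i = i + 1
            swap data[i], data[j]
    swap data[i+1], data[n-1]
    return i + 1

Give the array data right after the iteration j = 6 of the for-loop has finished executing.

pivot=12, i=-1
j=0: 14>12, skip
j=1: 15>12, skip
j=2: 10≤12, i=0, swap(0,2) ⇒ 10 15 14 8 9 5 13 12
j=3: 8≤12, i=1, swap(1,3) ⇒ 10 8 14 15 9 5 13 12
j=4: 9≤12, i=2, swap(2,4) ⇒ 10 8 9 15 14 5 13 12
j=5: 5≤12, i=3, swap(3,5) ⇒ 10 8 9 5 14 15 13 12
j=6: 13>12, skip
(after j=6) data = 10 8 9 5 14 15 13 12

10 8 9 5 14 15 13 12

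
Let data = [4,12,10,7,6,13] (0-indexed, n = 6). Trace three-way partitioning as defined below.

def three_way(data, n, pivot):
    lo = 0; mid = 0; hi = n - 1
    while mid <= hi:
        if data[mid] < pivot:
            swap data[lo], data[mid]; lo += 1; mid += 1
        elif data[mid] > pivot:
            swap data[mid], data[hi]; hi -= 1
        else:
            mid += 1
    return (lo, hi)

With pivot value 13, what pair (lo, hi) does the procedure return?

(5, 5)

lo=0 mid=0 hi=5
4<13: swap(0,0), lo=1 mid=1 ⇒ [4,12,10,7,6,13]
12<13: swap(1,1), lo=2 mid=2 ⇒ [4,12,10,7,6,13]
10<13: swap(2,2), lo=3 mid=3 ⇒ [4,12,10,7,6,13]
7<13: swap(3,3), lo=4 mid=4 ⇒ [4,12,10,7,6,13]
6<13: swap(4,4), lo=5 mid=5 ⇒ [4,12,10,7,6,13]
13=13: mid=6
done. lo=5 hi=5; data=[4,12,10,7,6,13]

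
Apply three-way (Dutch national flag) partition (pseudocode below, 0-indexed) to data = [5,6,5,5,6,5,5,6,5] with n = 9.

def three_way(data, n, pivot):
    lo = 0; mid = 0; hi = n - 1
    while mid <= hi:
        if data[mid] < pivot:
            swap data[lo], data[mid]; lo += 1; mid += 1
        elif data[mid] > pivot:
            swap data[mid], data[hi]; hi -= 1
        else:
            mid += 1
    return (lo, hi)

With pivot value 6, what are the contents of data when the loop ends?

[5,5,5,5,5,5,6,6,6]

lo=0 mid=0 hi=8
5<6: swap(0,0), lo=1 mid=1 ⇒ [5,6,5,5,6,5,5,6,5]
6=6: mid=2
5<6: swap(1,2), lo=2 mid=3 ⇒ [5,5,6,5,6,5,5,6,5]
5<6: swap(2,3), lo=3 mid=4 ⇒ [5,5,5,6,6,5,5,6,5]
6=6: mid=5
5<6: swap(3,5), lo=4 mid=6 ⇒ [5,5,5,5,6,6,5,6,5]
5<6: swap(4,6), lo=5 mid=7 ⇒ [5,5,5,5,5,6,6,6,5]
6=6: mid=8
5<6: swap(5,8), lo=6 mid=9 ⇒ [5,5,5,5,5,5,6,6,6]
done. lo=6 hi=8; data=[5,5,5,5,5,5,6,6,6]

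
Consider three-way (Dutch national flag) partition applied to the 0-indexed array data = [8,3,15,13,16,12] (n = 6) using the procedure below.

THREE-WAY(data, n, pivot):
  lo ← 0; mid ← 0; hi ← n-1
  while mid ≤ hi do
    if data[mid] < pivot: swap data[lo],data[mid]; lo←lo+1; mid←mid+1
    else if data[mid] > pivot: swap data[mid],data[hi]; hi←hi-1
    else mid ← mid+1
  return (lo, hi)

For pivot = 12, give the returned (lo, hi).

(2, 2)

pivot = 12; lo=0, mid=0, hi=5
data[mid]=8<12: swap data[0],data[0]; lo=1,mid=1 → [8,3,15,13,16,12]
data[mid]=3<12: swap data[1],data[1]; lo=2,mid=2 → [8,3,15,13,16,12]
data[mid]=15>12: swap data[2],data[5]; hi=4 → [8,3,12,13,16,15]
data[mid]=12=12: mid=3
data[mid]=13>12: swap data[3],data[4]; hi=3 → [8,3,12,16,13,15]
data[mid]=16>12: swap data[3],data[3]; hi=2 → [8,3,12,16,13,15]
end: lo=2, hi=2; data = [8,3,12,16,13,15]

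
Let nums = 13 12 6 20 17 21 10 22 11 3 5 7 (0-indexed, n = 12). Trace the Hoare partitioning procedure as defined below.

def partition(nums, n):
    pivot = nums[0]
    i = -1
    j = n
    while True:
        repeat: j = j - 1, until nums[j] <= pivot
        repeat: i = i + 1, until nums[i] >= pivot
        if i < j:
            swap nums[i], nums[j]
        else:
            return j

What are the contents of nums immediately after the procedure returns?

7 12 6 5 3 11 10 22 21 17 20 13

pivot=13
j stops at 11 (7), i stops at 0 (13); swap ⇒ 7 12 6 20 17 21 10 22 11 3 5 13
j stops at 10 (5), i stops at 3 (20); swap ⇒ 7 12 6 5 17 21 10 22 11 3 20 13
j stops at 9 (3), i stops at 4 (17); swap ⇒ 7 12 6 5 3 21 10 22 11 17 20 13
j stops at 8 (11), i stops at 5 (21); swap ⇒ 7 12 6 5 3 11 10 22 21 17 20 13
j stops at 6, i stops at 7; i≥j ⇒ return 6. nums=7 12 6 5 3 11 10 22 21 17 20 13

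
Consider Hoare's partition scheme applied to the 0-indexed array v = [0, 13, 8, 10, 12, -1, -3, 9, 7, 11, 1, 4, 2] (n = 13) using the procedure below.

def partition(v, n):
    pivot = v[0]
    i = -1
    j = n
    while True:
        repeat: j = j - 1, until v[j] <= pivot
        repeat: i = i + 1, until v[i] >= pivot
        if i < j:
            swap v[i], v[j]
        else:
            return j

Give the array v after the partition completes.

[-3, -1, 8, 10, 12, 13, 0, 9, 7, 11, 1, 4, 2]

pivot=0
j stops at 6 (-3), i stops at 0 (0); swap ⇒ [-3, 13, 8, 10, 12, -1, 0, 9, 7, 11, 1, 4, 2]
j stops at 5 (-1), i stops at 1 (13); swap ⇒ [-3, -1, 8, 10, 12, 13, 0, 9, 7, 11, 1, 4, 2]
j stops at 1, i stops at 2; i≥j ⇒ return 1. v=[-3, -1, 8, 10, 12, 13, 0, 9, 7, 11, 1, 4, 2]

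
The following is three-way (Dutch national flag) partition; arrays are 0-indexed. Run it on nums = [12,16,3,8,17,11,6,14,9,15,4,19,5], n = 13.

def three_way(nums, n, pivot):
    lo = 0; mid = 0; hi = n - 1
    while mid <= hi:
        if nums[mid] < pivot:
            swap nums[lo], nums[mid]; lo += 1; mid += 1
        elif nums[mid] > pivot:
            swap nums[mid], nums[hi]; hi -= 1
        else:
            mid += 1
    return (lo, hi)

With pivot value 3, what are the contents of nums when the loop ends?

pivot = 3; lo=0, mid=0, hi=12
nums[mid]=12>3: swap nums[0],nums[12]; hi=11 → [5,16,3,8,17,11,6,14,9,15,4,19,12]
nums[mid]=5>3: swap nums[0],nums[11]; hi=10 → [19,16,3,8,17,11,6,14,9,15,4,5,12]
nums[mid]=19>3: swap nums[0],nums[10]; hi=9 → [4,16,3,8,17,11,6,14,9,15,19,5,12]
nums[mid]=4>3: swap nums[0],nums[9]; hi=8 → [15,16,3,8,17,11,6,14,9,4,19,5,12]
nums[mid]=15>3: swap nums[0],nums[8]; hi=7 → [9,16,3,8,17,11,6,14,15,4,19,5,12]
nums[mid]=9>3: swap nums[0],nums[7]; hi=6 → [14,16,3,8,17,11,6,9,15,4,19,5,12]
nums[mid]=14>3: swap nums[0],nums[6]; hi=5 → [6,16,3,8,17,11,14,9,15,4,19,5,12]
nums[mid]=6>3: swap nums[0],nums[5]; hi=4 → [11,16,3,8,17,6,14,9,15,4,19,5,12]
nums[mid]=11>3: swap nums[0],nums[4]; hi=3 → [17,16,3,8,11,6,14,9,15,4,19,5,12]
nums[mid]=17>3: swap nums[0],nums[3]; hi=2 → [8,16,3,17,11,6,14,9,15,4,19,5,12]
nums[mid]=8>3: swap nums[0],nums[2]; hi=1 → [3,16,8,17,11,6,14,9,15,4,19,5,12]
nums[mid]=3=3: mid=1
nums[mid]=16>3: swap nums[1],nums[1]; hi=0 → [3,16,8,17,11,6,14,9,15,4,19,5,12]
end: lo=0, hi=0; nums = [3,16,8,17,11,6,14,9,15,4,19,5,12]

[3,16,8,17,11,6,14,9,15,4,19,5,12]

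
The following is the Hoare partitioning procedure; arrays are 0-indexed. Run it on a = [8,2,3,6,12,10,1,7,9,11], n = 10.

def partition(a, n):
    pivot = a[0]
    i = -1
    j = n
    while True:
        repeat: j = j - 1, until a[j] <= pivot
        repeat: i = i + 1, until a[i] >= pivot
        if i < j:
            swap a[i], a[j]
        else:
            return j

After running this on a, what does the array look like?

pivot = a[0] = 8; i = -1, j = 10
j→7 (a[7]=7≤8), i→0 (a[0]=8≥8); i<j, swap → [7,2,3,6,12,10,1,8,9,11]
j→6 (a[6]=1≤8), i→4 (a[4]=12≥8); i<j, swap → [7,2,3,6,1,10,12,8,9,11]
j→4, i→5; i≥j, return j=4. a = [7,2,3,6,1,10,12,8,9,11]

[7,2,3,6,1,10,12,8,9,11]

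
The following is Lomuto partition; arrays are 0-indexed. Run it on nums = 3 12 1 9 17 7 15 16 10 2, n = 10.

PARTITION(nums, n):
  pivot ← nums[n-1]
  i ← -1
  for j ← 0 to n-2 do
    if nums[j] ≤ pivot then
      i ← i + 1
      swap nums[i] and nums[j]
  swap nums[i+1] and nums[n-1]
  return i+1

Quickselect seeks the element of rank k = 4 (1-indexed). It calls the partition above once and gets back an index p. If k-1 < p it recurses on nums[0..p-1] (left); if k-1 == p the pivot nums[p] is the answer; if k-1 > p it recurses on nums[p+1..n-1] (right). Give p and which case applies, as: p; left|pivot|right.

1; right

pivot=2, i=-1
j=0: 3>2, skip
j=1: 12>2, skip
j=2: 1≤2, i=0, swap(0,2) ⇒ 1 12 3 9 17 7 15 16 10 2
j=3: 9>2, skip
j=4: 17>2, skip
j=5: 7>2, skip
j=6: 15>2, skip
j=7: 16>2, skip
j=8: 10>2, skip
swap(1,9) ⇒ 1 2 3 9 17 7 15 16 10 12; return 1
p = 1; k-1 = 3 > 1 ⇒ right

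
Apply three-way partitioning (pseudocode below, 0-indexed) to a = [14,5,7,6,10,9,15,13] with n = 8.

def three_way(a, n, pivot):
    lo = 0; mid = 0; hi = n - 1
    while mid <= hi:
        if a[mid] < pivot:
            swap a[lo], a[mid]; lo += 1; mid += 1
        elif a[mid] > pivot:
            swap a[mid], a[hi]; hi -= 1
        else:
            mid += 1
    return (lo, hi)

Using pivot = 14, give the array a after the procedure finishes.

[5,7,6,10,9,13,14,15]

pivot = 14; lo=0, mid=0, hi=7
a[mid]=14=14: mid=1
a[mid]=5<14: swap a[0],a[1]; lo=1,mid=2 → [5,14,7,6,10,9,15,13]
a[mid]=7<14: swap a[1],a[2]; lo=2,mid=3 → [5,7,14,6,10,9,15,13]
a[mid]=6<14: swap a[2],a[3]; lo=3,mid=4 → [5,7,6,14,10,9,15,13]
a[mid]=10<14: swap a[3],a[4]; lo=4,mid=5 → [5,7,6,10,14,9,15,13]
a[mid]=9<14: swap a[4],a[5]; lo=5,mid=6 → [5,7,6,10,9,14,15,13]
a[mid]=15>14: swap a[6],a[7]; hi=6 → [5,7,6,10,9,14,13,15]
a[mid]=13<14: swap a[5],a[6]; lo=6,mid=7 → [5,7,6,10,9,13,14,15]
end: lo=6, hi=6; a = [5,7,6,10,9,13,14,15]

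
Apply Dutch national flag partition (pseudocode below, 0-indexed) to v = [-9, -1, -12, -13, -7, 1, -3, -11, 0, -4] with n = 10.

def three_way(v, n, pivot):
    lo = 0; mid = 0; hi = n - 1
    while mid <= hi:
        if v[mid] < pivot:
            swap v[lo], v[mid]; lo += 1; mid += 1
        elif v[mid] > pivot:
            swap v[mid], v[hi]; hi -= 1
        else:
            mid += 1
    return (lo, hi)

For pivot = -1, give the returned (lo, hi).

(7, 7)

lo=0 mid=0 hi=9
-9<-1: swap(0,0), lo=1 mid=1 ⇒ [-9, -1, -12, -13, -7, 1, -3, -11, 0, -4]
-1=-1: mid=2
-12<-1: swap(1,2), lo=2 mid=3 ⇒ [-9, -12, -1, -13, -7, 1, -3, -11, 0, -4]
-13<-1: swap(2,3), lo=3 mid=4 ⇒ [-9, -12, -13, -1, -7, 1, -3, -11, 0, -4]
-7<-1: swap(3,4), lo=4 mid=5 ⇒ [-9, -12, -13, -7, -1, 1, -3, -11, 0, -4]
1>-1: swap(5,9), hi=8 ⇒ [-9, -12, -13, -7, -1, -4, -3, -11, 0, 1]
-4<-1: swap(4,5), lo=5 mid=6 ⇒ [-9, -12, -13, -7, -4, -1, -3, -11, 0, 1]
-3<-1: swap(5,6), lo=6 mid=7 ⇒ [-9, -12, -13, -7, -4, -3, -1, -11, 0, 1]
-11<-1: swap(6,7), lo=7 mid=8 ⇒ [-9, -12, -13, -7, -4, -3, -11, -1, 0, 1]
0>-1: swap(8,8), hi=7 ⇒ [-9, -12, -13, -7, -4, -3, -11, -1, 0, 1]
done. lo=7 hi=7; v=[-9, -12, -13, -7, -4, -3, -11, -1, 0, 1]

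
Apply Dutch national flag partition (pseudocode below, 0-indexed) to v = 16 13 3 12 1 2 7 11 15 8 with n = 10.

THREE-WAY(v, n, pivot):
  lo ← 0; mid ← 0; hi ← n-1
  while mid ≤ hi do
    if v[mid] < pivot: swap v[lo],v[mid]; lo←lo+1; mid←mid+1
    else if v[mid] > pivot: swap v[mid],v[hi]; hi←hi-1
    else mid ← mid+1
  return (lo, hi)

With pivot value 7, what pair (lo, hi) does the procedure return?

lo=0 mid=0 hi=9
16>7: swap(0,9), hi=8 ⇒ 8 13 3 12 1 2 7 11 15 16
8>7: swap(0,8), hi=7 ⇒ 15 13 3 12 1 2 7 11 8 16
15>7: swap(0,7), hi=6 ⇒ 11 13 3 12 1 2 7 15 8 16
11>7: swap(0,6), hi=5 ⇒ 7 13 3 12 1 2 11 15 8 16
7=7: mid=1
13>7: swap(1,5), hi=4 ⇒ 7 2 3 12 1 13 11 15 8 16
2<7: swap(0,1), lo=1 mid=2 ⇒ 2 7 3 12 1 13 11 15 8 16
3<7: swap(1,2), lo=2 mid=3 ⇒ 2 3 7 12 1 13 11 15 8 16
12>7: swap(3,4), hi=3 ⇒ 2 3 7 1 12 13 11 15 8 16
1<7: swap(2,3), lo=3 mid=4 ⇒ 2 3 1 7 12 13 11 15 8 16
done. lo=3 hi=3; v=2 3 1 7 12 13 11 15 8 16

(3, 3)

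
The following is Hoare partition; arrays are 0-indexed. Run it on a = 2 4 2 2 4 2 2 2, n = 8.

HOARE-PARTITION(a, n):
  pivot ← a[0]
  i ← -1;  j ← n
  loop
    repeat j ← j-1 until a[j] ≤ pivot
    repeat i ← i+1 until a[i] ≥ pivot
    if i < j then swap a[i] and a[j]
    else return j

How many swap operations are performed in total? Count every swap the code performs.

pivot = a[0] = 2; i = -1, j = 8
j→7 (a[7]=2≤2), i→0 (a[0]=2≥2); i<j, swap → 2 4 2 2 4 2 2 2
j→6 (a[6]=2≤2), i→1 (a[1]=4≥2); i<j, swap → 2 2 2 2 4 2 4 2
j→5 (a[5]=2≤2), i→2 (a[2]=2≥2); i<j, swap → 2 2 2 2 4 2 4 2
j→3, i→3; i≥j, return j=3. a = 2 2 2 2 4 2 4 2

3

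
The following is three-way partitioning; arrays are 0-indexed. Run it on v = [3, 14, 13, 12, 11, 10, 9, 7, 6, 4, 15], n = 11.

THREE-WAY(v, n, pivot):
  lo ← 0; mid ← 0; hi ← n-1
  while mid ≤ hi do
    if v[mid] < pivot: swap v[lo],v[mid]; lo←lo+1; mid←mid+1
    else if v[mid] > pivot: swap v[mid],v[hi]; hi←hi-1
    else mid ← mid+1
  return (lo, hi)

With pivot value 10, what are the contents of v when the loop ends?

[3, 4, 6, 7, 9, 10, 11, 12, 13, 15, 14]

pivot = 10; lo=0, mid=0, hi=10
v[mid]=3<10: swap v[0],v[0]; lo=1,mid=1 → [3, 14, 13, 12, 11, 10, 9, 7, 6, 4, 15]
v[mid]=14>10: swap v[1],v[10]; hi=9 → [3, 15, 13, 12, 11, 10, 9, 7, 6, 4, 14]
v[mid]=15>10: swap v[1],v[9]; hi=8 → [3, 4, 13, 12, 11, 10, 9, 7, 6, 15, 14]
v[mid]=4<10: swap v[1],v[1]; lo=2,mid=2 → [3, 4, 13, 12, 11, 10, 9, 7, 6, 15, 14]
v[mid]=13>10: swap v[2],v[8]; hi=7 → [3, 4, 6, 12, 11, 10, 9, 7, 13, 15, 14]
v[mid]=6<10: swap v[2],v[2]; lo=3,mid=3 → [3, 4, 6, 12, 11, 10, 9, 7, 13, 15, 14]
v[mid]=12>10: swap v[3],v[7]; hi=6 → [3, 4, 6, 7, 11, 10, 9, 12, 13, 15, 14]
v[mid]=7<10: swap v[3],v[3]; lo=4,mid=4 → [3, 4, 6, 7, 11, 10, 9, 12, 13, 15, 14]
v[mid]=11>10: swap v[4],v[6]; hi=5 → [3, 4, 6, 7, 9, 10, 11, 12, 13, 15, 14]
v[mid]=9<10: swap v[4],v[4]; lo=5,mid=5 → [3, 4, 6, 7, 9, 10, 11, 12, 13, 15, 14]
v[mid]=10=10: mid=6
end: lo=5, hi=5; v = [3, 4, 6, 7, 9, 10, 11, 12, 13, 15, 14]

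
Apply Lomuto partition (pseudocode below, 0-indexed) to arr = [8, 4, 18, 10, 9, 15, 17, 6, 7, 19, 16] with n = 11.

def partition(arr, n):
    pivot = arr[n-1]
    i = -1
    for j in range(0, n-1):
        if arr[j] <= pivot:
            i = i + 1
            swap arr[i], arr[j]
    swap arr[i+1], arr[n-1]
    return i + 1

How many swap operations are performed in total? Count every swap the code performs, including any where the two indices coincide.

pivot = arr[10] = 16; i = -1
j=0: arr[0]=8 ≤ 16 → i=0, swap arr[0],arr[0] (no change) → [8, 4, 18, 10, 9, 15, 17, 6, 7, 19, 16]
j=1: arr[1]=4 ≤ 16 → i=1, swap arr[1],arr[1] (no change) → [8, 4, 18, 10, 9, 15, 17, 6, 7, 19, 16]
j=2: arr[2]=18 > 16 → no swap
j=3: arr[3]=10 ≤ 16 → i=2, swap arr[2],arr[3] → [8, 4, 10, 18, 9, 15, 17, 6, 7, 19, 16]
j=4: arr[4]=9 ≤ 16 → i=3, swap arr[3],arr[4] → [8, 4, 10, 9, 18, 15, 17, 6, 7, 19, 16]
j=5: arr[5]=15 ≤ 16 → i=4, swap arr[4],arr[5] → [8, 4, 10, 9, 15, 18, 17, 6, 7, 19, 16]
j=6: arr[6]=17 > 16 → no swap
j=7: arr[7]=6 ≤ 16 → i=5, swap arr[5],arr[7] → [8, 4, 10, 9, 15, 6, 17, 18, 7, 19, 16]
j=8: arr[8]=7 ≤ 16 → i=6, swap arr[6],arr[8] → [8, 4, 10, 9, 15, 6, 7, 18, 17, 19, 16]
j=9: arr[9]=19 > 16 → no swap
final swap arr[7],arr[10] → [8, 4, 10, 9, 15, 6, 7, 16, 17, 19, 18]; return 7

8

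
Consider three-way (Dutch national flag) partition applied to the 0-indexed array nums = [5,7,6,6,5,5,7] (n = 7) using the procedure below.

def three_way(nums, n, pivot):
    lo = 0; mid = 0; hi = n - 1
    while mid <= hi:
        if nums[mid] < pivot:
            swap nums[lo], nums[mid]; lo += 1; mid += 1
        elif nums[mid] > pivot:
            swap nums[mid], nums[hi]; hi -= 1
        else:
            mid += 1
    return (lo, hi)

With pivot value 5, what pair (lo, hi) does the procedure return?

lo=0 mid=0 hi=6
5=5: mid=1
7>5: swap(1,6), hi=5 ⇒ [5,7,6,6,5,5,7]
7>5: swap(1,5), hi=4 ⇒ [5,5,6,6,5,7,7]
5=5: mid=2
6>5: swap(2,4), hi=3 ⇒ [5,5,5,6,6,7,7]
5=5: mid=3
6>5: swap(3,3), hi=2 ⇒ [5,5,5,6,6,7,7]
done. lo=0 hi=2; nums=[5,5,5,6,6,7,7]

(0, 2)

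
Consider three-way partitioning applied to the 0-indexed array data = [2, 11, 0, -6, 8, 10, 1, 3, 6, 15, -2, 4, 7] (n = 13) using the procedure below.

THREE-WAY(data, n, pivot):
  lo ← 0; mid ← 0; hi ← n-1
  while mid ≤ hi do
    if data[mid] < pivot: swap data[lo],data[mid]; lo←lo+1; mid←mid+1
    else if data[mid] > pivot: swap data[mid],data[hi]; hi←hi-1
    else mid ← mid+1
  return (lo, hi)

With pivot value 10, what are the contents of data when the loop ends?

[2, 7, 0, -6, 8, 1, 3, 6, 4, -2, 10, 15, 11]

lo=0 mid=0 hi=12
2<10: swap(0,0), lo=1 mid=1 ⇒ [2, 11, 0, -6, 8, 10, 1, 3, 6, 15, -2, 4, 7]
11>10: swap(1,12), hi=11 ⇒ [2, 7, 0, -6, 8, 10, 1, 3, 6, 15, -2, 4, 11]
7<10: swap(1,1), lo=2 mid=2 ⇒ [2, 7, 0, -6, 8, 10, 1, 3, 6, 15, -2, 4, 11]
0<10: swap(2,2), lo=3 mid=3 ⇒ [2, 7, 0, -6, 8, 10, 1, 3, 6, 15, -2, 4, 11]
-6<10: swap(3,3), lo=4 mid=4 ⇒ [2, 7, 0, -6, 8, 10, 1, 3, 6, 15, -2, 4, 11]
8<10: swap(4,4), lo=5 mid=5 ⇒ [2, 7, 0, -6, 8, 10, 1, 3, 6, 15, -2, 4, 11]
10=10: mid=6
1<10: swap(5,6), lo=6 mid=7 ⇒ [2, 7, 0, -6, 8, 1, 10, 3, 6, 15, -2, 4, 11]
3<10: swap(6,7), lo=7 mid=8 ⇒ [2, 7, 0, -6, 8, 1, 3, 10, 6, 15, -2, 4, 11]
6<10: swap(7,8), lo=8 mid=9 ⇒ [2, 7, 0, -6, 8, 1, 3, 6, 10, 15, -2, 4, 11]
15>10: swap(9,11), hi=10 ⇒ [2, 7, 0, -6, 8, 1, 3, 6, 10, 4, -2, 15, 11]
4<10: swap(8,9), lo=9 mid=10 ⇒ [2, 7, 0, -6, 8, 1, 3, 6, 4, 10, -2, 15, 11]
-2<10: swap(9,10), lo=10 mid=11 ⇒ [2, 7, 0, -6, 8, 1, 3, 6, 4, -2, 10, 15, 11]
done. lo=10 hi=10; data=[2, 7, 0, -6, 8, 1, 3, 6, 4, -2, 10, 15, 11]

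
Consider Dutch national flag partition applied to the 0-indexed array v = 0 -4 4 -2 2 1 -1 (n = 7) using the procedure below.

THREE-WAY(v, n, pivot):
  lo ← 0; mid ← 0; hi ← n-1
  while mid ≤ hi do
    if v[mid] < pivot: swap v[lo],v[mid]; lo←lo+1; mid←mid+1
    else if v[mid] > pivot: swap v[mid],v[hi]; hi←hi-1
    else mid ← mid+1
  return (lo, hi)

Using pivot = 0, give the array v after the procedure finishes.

-4 -1 -2 0 1 2 4

pivot = 0; lo=0, mid=0, hi=6
v[mid]=0=0: mid=1
v[mid]=-4<0: swap v[0],v[1]; lo=1,mid=2 → -4 0 4 -2 2 1 -1
v[mid]=4>0: swap v[2],v[6]; hi=5 → -4 0 -1 -2 2 1 4
v[mid]=-1<0: swap v[1],v[2]; lo=2,mid=3 → -4 -1 0 -2 2 1 4
v[mid]=-2<0: swap v[2],v[3]; lo=3,mid=4 → -4 -1 -2 0 2 1 4
v[mid]=2>0: swap v[4],v[5]; hi=4 → -4 -1 -2 0 1 2 4
v[mid]=1>0: swap v[4],v[4]; hi=3 → -4 -1 -2 0 1 2 4
end: lo=3, hi=3; v = -4 -1 -2 0 1 2 4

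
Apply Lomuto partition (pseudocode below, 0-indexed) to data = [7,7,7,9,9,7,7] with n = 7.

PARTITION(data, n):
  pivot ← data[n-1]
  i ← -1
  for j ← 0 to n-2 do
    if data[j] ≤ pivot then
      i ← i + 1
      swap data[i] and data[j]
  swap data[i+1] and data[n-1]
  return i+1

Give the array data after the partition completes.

pivot=7, i=-1
j=0: 7≤7, i=0, swap(0,0) ⇒ [7,7,7,9,9,7,7]
j=1: 7≤7, i=1, swap(1,1) ⇒ [7,7,7,9,9,7,7]
j=2: 7≤7, i=2, swap(2,2) ⇒ [7,7,7,9,9,7,7]
j=3: 9>7, skip
j=4: 9>7, skip
j=5: 7≤7, i=3, swap(3,5) ⇒ [7,7,7,7,9,9,7]
swap(4,6) ⇒ [7,7,7,7,7,9,9]; return 4

[7,7,7,7,7,9,9]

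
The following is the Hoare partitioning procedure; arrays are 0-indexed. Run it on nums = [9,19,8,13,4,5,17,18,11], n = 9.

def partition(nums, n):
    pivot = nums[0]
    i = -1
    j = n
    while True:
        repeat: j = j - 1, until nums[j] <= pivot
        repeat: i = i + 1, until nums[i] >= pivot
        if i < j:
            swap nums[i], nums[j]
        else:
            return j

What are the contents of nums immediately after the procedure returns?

[5,4,8,13,19,9,17,18,11]

pivot=9
j stops at 5 (5), i stops at 0 (9); swap ⇒ [5,19,8,13,4,9,17,18,11]
j stops at 4 (4), i stops at 1 (19); swap ⇒ [5,4,8,13,19,9,17,18,11]
j stops at 2, i stops at 3; i≥j ⇒ return 2. nums=[5,4,8,13,19,9,17,18,11]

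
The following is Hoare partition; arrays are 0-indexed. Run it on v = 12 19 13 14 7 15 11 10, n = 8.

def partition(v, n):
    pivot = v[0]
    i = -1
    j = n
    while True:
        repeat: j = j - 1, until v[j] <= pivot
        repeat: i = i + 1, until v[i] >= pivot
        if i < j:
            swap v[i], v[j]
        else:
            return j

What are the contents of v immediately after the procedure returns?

pivot=12
j stops at 7 (10), i stops at 0 (12); swap ⇒ 10 19 13 14 7 15 11 12
j stops at 6 (11), i stops at 1 (19); swap ⇒ 10 11 13 14 7 15 19 12
j stops at 4 (7), i stops at 2 (13); swap ⇒ 10 11 7 14 13 15 19 12
j stops at 2, i stops at 3; i≥j ⇒ return 2. v=10 11 7 14 13 15 19 12

10 11 7 14 13 15 19 12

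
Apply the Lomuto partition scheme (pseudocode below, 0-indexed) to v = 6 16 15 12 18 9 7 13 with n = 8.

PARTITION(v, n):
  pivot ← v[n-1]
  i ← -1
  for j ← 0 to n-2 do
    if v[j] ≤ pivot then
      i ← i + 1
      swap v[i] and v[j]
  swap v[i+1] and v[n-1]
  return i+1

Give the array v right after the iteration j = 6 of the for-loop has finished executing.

pivot = v[7] = 13; i = -1
j=0: v[0]=6 ≤ 13 → i=0, swap v[0],v[0] (no change) → 6 16 15 12 18 9 7 13
j=1: v[1]=16 > 13 → no swap
j=2: v[2]=15 > 13 → no swap
j=3: v[3]=12 ≤ 13 → i=1, swap v[1],v[3] → 6 12 15 16 18 9 7 13
j=4: v[4]=18 > 13 → no swap
j=5: v[5]=9 ≤ 13 → i=2, swap v[2],v[5] → 6 12 9 16 18 15 7 13
j=6: v[6]=7 ≤ 13 → i=3, swap v[3],v[6] → 6 12 9 7 18 15 16 13
(after j=6) v = 6 12 9 7 18 15 16 13

6 12 9 7 18 15 16 13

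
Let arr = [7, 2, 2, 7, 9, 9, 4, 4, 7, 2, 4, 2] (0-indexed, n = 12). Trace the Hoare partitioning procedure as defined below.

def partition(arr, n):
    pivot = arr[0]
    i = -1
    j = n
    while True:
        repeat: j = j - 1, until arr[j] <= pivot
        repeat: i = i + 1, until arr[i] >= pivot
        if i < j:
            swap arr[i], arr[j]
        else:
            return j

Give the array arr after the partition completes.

pivot = arr[0] = 7; i = -1, j = 12
j→11 (arr[11]=2≤7), i→0 (arr[0]=7≥7); i<j, swap → [2, 2, 2, 7, 9, 9, 4, 4, 7, 2, 4, 7]
j→10 (arr[10]=4≤7), i→3 (arr[3]=7≥7); i<j, swap → [2, 2, 2, 4, 9, 9, 4, 4, 7, 2, 7, 7]
j→9 (arr[9]=2≤7), i→4 (arr[4]=9≥7); i<j, swap → [2, 2, 2, 4, 2, 9, 4, 4, 7, 9, 7, 7]
j→8 (arr[8]=7≤7), i→5 (arr[5]=9≥7); i<j, swap → [2, 2, 2, 4, 2, 7, 4, 4, 9, 9, 7, 7]
j→7, i→8; i≥j, return j=7. arr = [2, 2, 2, 4, 2, 7, 4, 4, 9, 9, 7, 7]

[2, 2, 2, 4, 2, 7, 4, 4, 9, 9, 7, 7]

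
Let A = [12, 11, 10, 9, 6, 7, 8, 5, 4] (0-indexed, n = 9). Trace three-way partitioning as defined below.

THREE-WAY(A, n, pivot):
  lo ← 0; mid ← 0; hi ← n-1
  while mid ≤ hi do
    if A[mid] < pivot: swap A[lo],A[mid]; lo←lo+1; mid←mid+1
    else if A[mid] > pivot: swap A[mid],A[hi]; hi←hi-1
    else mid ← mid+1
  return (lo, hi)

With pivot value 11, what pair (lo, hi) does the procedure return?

(7, 7)

pivot = 11; lo=0, mid=0, hi=8
A[mid]=12>11: swap A[0],A[8]; hi=7 → [4, 11, 10, 9, 6, 7, 8, 5, 12]
A[mid]=4<11: swap A[0],A[0]; lo=1,mid=1 → [4, 11, 10, 9, 6, 7, 8, 5, 12]
A[mid]=11=11: mid=2
A[mid]=10<11: swap A[1],A[2]; lo=2,mid=3 → [4, 10, 11, 9, 6, 7, 8, 5, 12]
A[mid]=9<11: swap A[2],A[3]; lo=3,mid=4 → [4, 10, 9, 11, 6, 7, 8, 5, 12]
A[mid]=6<11: swap A[3],A[4]; lo=4,mid=5 → [4, 10, 9, 6, 11, 7, 8, 5, 12]
A[mid]=7<11: swap A[4],A[5]; lo=5,mid=6 → [4, 10, 9, 6, 7, 11, 8, 5, 12]
A[mid]=8<11: swap A[5],A[6]; lo=6,mid=7 → [4, 10, 9, 6, 7, 8, 11, 5, 12]
A[mid]=5<11: swap A[6],A[7]; lo=7,mid=8 → [4, 10, 9, 6, 7, 8, 5, 11, 12]
end: lo=7, hi=7; A = [4, 10, 9, 6, 7, 8, 5, 11, 12]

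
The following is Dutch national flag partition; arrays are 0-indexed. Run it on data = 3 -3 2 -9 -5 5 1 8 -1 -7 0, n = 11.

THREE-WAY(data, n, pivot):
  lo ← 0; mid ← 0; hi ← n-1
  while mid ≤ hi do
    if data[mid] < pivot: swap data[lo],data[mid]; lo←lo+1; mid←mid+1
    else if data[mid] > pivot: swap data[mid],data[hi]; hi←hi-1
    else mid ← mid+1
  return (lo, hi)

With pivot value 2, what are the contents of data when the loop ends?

pivot = 2; lo=0, mid=0, hi=10
data[mid]=3>2: swap data[0],data[10]; hi=9 → 0 -3 2 -9 -5 5 1 8 -1 -7 3
data[mid]=0<2: swap data[0],data[0]; lo=1,mid=1 → 0 -3 2 -9 -5 5 1 8 -1 -7 3
data[mid]=-3<2: swap data[1],data[1]; lo=2,mid=2 → 0 -3 2 -9 -5 5 1 8 -1 -7 3
data[mid]=2=2: mid=3
data[mid]=-9<2: swap data[2],data[3]; lo=3,mid=4 → 0 -3 -9 2 -5 5 1 8 -1 -7 3
data[mid]=-5<2: swap data[3],data[4]; lo=4,mid=5 → 0 -3 -9 -5 2 5 1 8 -1 -7 3
data[mid]=5>2: swap data[5],data[9]; hi=8 → 0 -3 -9 -5 2 -7 1 8 -1 5 3
data[mid]=-7<2: swap data[4],data[5]; lo=5,mid=6 → 0 -3 -9 -5 -7 2 1 8 -1 5 3
data[mid]=1<2: swap data[5],data[6]; lo=6,mid=7 → 0 -3 -9 -5 -7 1 2 8 -1 5 3
data[mid]=8>2: swap data[7],data[8]; hi=7 → 0 -3 -9 -5 -7 1 2 -1 8 5 3
data[mid]=-1<2: swap data[6],data[7]; lo=7,mid=8 → 0 -3 -9 -5 -7 1 -1 2 8 5 3
end: lo=7, hi=7; data = 0 -3 -9 -5 -7 1 -1 2 8 5 3

0 -3 -9 -5 -7 1 -1 2 8 5 3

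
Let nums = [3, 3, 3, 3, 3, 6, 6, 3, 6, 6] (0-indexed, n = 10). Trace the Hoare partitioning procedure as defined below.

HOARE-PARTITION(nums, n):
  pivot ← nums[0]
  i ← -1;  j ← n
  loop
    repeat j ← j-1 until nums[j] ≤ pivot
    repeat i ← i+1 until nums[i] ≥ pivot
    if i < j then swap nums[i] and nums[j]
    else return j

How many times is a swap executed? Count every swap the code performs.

3

pivot = nums[0] = 3; i = -1, j = 10
j→7 (nums[7]=3≤3), i→0 (nums[0]=3≥3); i<j, swap → [3, 3, 3, 3, 3, 6, 6, 3, 6, 6]
j→4 (nums[4]=3≤3), i→1 (nums[1]=3≥3); i<j, swap → [3, 3, 3, 3, 3, 6, 6, 3, 6, 6]
j→3 (nums[3]=3≤3), i→2 (nums[2]=3≥3); i<j, swap → [3, 3, 3, 3, 3, 6, 6, 3, 6, 6]
j→2, i→3; i≥j, return j=2. nums = [3, 3, 3, 3, 3, 6, 6, 3, 6, 6]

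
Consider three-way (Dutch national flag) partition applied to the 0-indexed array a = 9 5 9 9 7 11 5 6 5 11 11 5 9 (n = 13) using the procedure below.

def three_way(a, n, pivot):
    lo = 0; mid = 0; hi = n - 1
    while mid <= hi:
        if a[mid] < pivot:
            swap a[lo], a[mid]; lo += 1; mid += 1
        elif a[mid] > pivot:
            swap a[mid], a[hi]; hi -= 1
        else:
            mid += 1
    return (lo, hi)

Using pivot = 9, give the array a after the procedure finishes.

lo=0 mid=0 hi=12
9=9: mid=1
5<9: swap(0,1), lo=1 mid=2 ⇒ 5 9 9 9 7 11 5 6 5 11 11 5 9
9=9: mid=3
9=9: mid=4
7<9: swap(1,4), lo=2 mid=5 ⇒ 5 7 9 9 9 11 5 6 5 11 11 5 9
11>9: swap(5,12), hi=11 ⇒ 5 7 9 9 9 9 5 6 5 11 11 5 11
9=9: mid=6
5<9: swap(2,6), lo=3 mid=7 ⇒ 5 7 5 9 9 9 9 6 5 11 11 5 11
6<9: swap(3,7), lo=4 mid=8 ⇒ 5 7 5 6 9 9 9 9 5 11 11 5 11
5<9: swap(4,8), lo=5 mid=9 ⇒ 5 7 5 6 5 9 9 9 9 11 11 5 11
11>9: swap(9,11), hi=10 ⇒ 5 7 5 6 5 9 9 9 9 5 11 11 11
5<9: swap(5,9), lo=6 mid=10 ⇒ 5 7 5 6 5 5 9 9 9 9 11 11 11
11>9: swap(10,10), hi=9 ⇒ 5 7 5 6 5 5 9 9 9 9 11 11 11
done. lo=6 hi=9; a=5 7 5 6 5 5 9 9 9 9 11 11 11

5 7 5 6 5 5 9 9 9 9 11 11 11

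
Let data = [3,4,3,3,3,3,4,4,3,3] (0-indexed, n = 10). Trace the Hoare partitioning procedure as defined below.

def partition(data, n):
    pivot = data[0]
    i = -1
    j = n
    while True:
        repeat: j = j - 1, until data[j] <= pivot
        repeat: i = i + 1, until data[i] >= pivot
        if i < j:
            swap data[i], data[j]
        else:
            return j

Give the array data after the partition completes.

[3,3,3,3,3,3,4,4,4,3]

pivot = data[0] = 3; i = -1, j = 10
j→9 (data[9]=3≤3), i→0 (data[0]=3≥3); i<j, swap → [3,4,3,3,3,3,4,4,3,3]
j→8 (data[8]=3≤3), i→1 (data[1]=4≥3); i<j, swap → [3,3,3,3,3,3,4,4,4,3]
j→5 (data[5]=3≤3), i→2 (data[2]=3≥3); i<j, swap → [3,3,3,3,3,3,4,4,4,3]
j→4 (data[4]=3≤3), i→3 (data[3]=3≥3); i<j, swap → [3,3,3,3,3,3,4,4,4,3]
j→3, i→4; i≥j, return j=3. data = [3,3,3,3,3,3,4,4,4,3]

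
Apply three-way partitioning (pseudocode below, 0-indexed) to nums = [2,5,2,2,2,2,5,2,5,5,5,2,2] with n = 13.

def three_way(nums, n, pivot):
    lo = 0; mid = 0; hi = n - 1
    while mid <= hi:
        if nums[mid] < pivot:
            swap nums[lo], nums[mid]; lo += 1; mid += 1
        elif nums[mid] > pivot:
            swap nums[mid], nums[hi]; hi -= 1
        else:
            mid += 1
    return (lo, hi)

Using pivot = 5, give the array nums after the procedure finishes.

pivot = 5; lo=0, mid=0, hi=12
nums[mid]=2<5: swap nums[0],nums[0]; lo=1,mid=1 → [2,5,2,2,2,2,5,2,5,5,5,2,2]
nums[mid]=5=5: mid=2
nums[mid]=2<5: swap nums[1],nums[2]; lo=2,mid=3 → [2,2,5,2,2,2,5,2,5,5,5,2,2]
nums[mid]=2<5: swap nums[2],nums[3]; lo=3,mid=4 → [2,2,2,5,2,2,5,2,5,5,5,2,2]
nums[mid]=2<5: swap nums[3],nums[4]; lo=4,mid=5 → [2,2,2,2,5,2,5,2,5,5,5,2,2]
nums[mid]=2<5: swap nums[4],nums[5]; lo=5,mid=6 → [2,2,2,2,2,5,5,2,5,5,5,2,2]
nums[mid]=5=5: mid=7
nums[mid]=2<5: swap nums[5],nums[7]; lo=6,mid=8 → [2,2,2,2,2,2,5,5,5,5,5,2,2]
nums[mid]=5=5: mid=9
nums[mid]=5=5: mid=10
nums[mid]=5=5: mid=11
nums[mid]=2<5: swap nums[6],nums[11]; lo=7,mid=12 → [2,2,2,2,2,2,2,5,5,5,5,5,2]
nums[mid]=2<5: swap nums[7],nums[12]; lo=8,mid=13 → [2,2,2,2,2,2,2,2,5,5,5,5,5]
end: lo=8, hi=12; nums = [2,2,2,2,2,2,2,2,5,5,5,5,5]

[2,2,2,2,2,2,2,2,5,5,5,5,5]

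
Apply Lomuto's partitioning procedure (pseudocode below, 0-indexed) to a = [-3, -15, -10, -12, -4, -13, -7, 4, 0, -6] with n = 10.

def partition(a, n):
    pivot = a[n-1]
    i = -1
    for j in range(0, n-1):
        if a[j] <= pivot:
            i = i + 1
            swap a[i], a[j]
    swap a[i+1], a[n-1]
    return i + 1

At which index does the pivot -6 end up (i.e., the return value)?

pivot=-6, i=-1
j=0: -3>-6, skip
j=1: -15≤-6, i=0, swap(0,1) ⇒ [-15, -3, -10, -12, -4, -13, -7, 4, 0, -6]
j=2: -10≤-6, i=1, swap(1,2) ⇒ [-15, -10, -3, -12, -4, -13, -7, 4, 0, -6]
j=3: -12≤-6, i=2, swap(2,3) ⇒ [-15, -10, -12, -3, -4, -13, -7, 4, 0, -6]
j=4: -4>-6, skip
j=5: -13≤-6, i=3, swap(3,5) ⇒ [-15, -10, -12, -13, -4, -3, -7, 4, 0, -6]
j=6: -7≤-6, i=4, swap(4,6) ⇒ [-15, -10, -12, -13, -7, -3, -4, 4, 0, -6]
j=7: 4>-6, skip
j=8: 0>-6, skip
swap(5,9) ⇒ [-15, -10, -12, -13, -7, -6, -4, 4, 0, -3]; return 5

5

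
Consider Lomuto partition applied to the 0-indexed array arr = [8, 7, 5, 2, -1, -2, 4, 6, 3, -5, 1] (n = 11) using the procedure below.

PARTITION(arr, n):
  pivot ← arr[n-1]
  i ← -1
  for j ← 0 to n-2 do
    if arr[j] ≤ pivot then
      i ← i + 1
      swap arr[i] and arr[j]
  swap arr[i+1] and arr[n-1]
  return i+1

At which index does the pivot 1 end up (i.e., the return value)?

3

pivot=1, i=-1
j=0: 8>1, skip
j=1: 7>1, skip
j=2: 5>1, skip
j=3: 2>1, skip
j=4: -1≤1, i=0, swap(0,4) ⇒ [-1, 7, 5, 2, 8, -2, 4, 6, 3, -5, 1]
j=5: -2≤1, i=1, swap(1,5) ⇒ [-1, -2, 5, 2, 8, 7, 4, 6, 3, -5, 1]
j=6: 4>1, skip
j=7: 6>1, skip
j=8: 3>1, skip
j=9: -5≤1, i=2, swap(2,9) ⇒ [-1, -2, -5, 2, 8, 7, 4, 6, 3, 5, 1]
swap(3,10) ⇒ [-1, -2, -5, 1, 8, 7, 4, 6, 3, 5, 2]; return 3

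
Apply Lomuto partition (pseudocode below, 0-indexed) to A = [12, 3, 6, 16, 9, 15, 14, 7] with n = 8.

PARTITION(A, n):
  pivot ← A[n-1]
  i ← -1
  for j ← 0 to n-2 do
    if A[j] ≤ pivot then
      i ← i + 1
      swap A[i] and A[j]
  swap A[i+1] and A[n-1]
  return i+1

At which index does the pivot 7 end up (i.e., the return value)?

2

pivot=7, i=-1
j=0: 12>7, skip
j=1: 3≤7, i=0, swap(0,1) ⇒ [3, 12, 6, 16, 9, 15, 14, 7]
j=2: 6≤7, i=1, swap(1,2) ⇒ [3, 6, 12, 16, 9, 15, 14, 7]
j=3: 16>7, skip
j=4: 9>7, skip
j=5: 15>7, skip
j=6: 14>7, skip
swap(2,7) ⇒ [3, 6, 7, 16, 9, 15, 14, 12]; return 2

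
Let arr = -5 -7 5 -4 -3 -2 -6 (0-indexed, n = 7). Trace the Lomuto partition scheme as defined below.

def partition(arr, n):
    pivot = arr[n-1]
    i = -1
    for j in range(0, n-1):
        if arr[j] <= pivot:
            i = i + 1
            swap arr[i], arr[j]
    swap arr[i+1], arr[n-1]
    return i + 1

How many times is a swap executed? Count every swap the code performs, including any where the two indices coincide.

pivot = arr[6] = -6; i = -1
j=0: arr[0]=-5 > -6 → no swap
j=1: arr[1]=-7 ≤ -6 → i=0, swap arr[0],arr[1] → -7 -5 5 -4 -3 -2 -6
j=2: arr[2]=5 > -6 → no swap
j=3: arr[3]=-4 > -6 → no swap
j=4: arr[4]=-3 > -6 → no swap
j=5: arr[5]=-2 > -6 → no swap
final swap arr[1],arr[6] → -7 -6 5 -4 -3 -2 -5; return 1

2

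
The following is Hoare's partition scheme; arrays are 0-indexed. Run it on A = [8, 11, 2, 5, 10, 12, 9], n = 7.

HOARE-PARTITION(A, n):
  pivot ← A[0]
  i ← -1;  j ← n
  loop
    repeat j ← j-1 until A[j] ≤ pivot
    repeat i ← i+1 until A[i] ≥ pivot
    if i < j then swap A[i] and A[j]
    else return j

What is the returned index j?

1

pivot=8
j stops at 3 (5), i stops at 0 (8); swap ⇒ [5, 11, 2, 8, 10, 12, 9]
j stops at 2 (2), i stops at 1 (11); swap ⇒ [5, 2, 11, 8, 10, 12, 9]
j stops at 1, i stops at 2; i≥j ⇒ return 1. A=[5, 2, 11, 8, 10, 12, 9]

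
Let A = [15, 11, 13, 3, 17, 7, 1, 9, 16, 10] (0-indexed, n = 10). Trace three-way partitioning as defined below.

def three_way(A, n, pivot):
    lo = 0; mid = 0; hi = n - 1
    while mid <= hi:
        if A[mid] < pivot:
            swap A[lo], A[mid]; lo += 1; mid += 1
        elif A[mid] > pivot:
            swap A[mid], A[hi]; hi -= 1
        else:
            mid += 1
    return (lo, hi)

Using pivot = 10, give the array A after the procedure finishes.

lo=0 mid=0 hi=9
15>10: swap(0,9), hi=8 ⇒ [10, 11, 13, 3, 17, 7, 1, 9, 16, 15]
10=10: mid=1
11>10: swap(1,8), hi=7 ⇒ [10, 16, 13, 3, 17, 7, 1, 9, 11, 15]
16>10: swap(1,7), hi=6 ⇒ [10, 9, 13, 3, 17, 7, 1, 16, 11, 15]
9<10: swap(0,1), lo=1 mid=2 ⇒ [9, 10, 13, 3, 17, 7, 1, 16, 11, 15]
13>10: swap(2,6), hi=5 ⇒ [9, 10, 1, 3, 17, 7, 13, 16, 11, 15]
1<10: swap(1,2), lo=2 mid=3 ⇒ [9, 1, 10, 3, 17, 7, 13, 16, 11, 15]
3<10: swap(2,3), lo=3 mid=4 ⇒ [9, 1, 3, 10, 17, 7, 13, 16, 11, 15]
17>10: swap(4,5), hi=4 ⇒ [9, 1, 3, 10, 7, 17, 13, 16, 11, 15]
7<10: swap(3,4), lo=4 mid=5 ⇒ [9, 1, 3, 7, 10, 17, 13, 16, 11, 15]
done. lo=4 hi=4; A=[9, 1, 3, 7, 10, 17, 13, 16, 11, 15]

[9, 1, 3, 7, 10, 17, 13, 16, 11, 15]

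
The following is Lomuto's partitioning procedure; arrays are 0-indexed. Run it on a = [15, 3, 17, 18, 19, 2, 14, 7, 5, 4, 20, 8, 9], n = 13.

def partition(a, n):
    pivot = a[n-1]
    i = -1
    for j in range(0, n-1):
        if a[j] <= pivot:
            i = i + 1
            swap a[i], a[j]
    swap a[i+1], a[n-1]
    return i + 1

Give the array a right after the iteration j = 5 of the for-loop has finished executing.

pivot = a[12] = 9; i = -1
j=0: a[0]=15 > 9 → no swap
j=1: a[1]=3 ≤ 9 → i=0, swap a[0],a[1] → [3, 15, 17, 18, 19, 2, 14, 7, 5, 4, 20, 8, 9]
j=2: a[2]=17 > 9 → no swap
j=3: a[3]=18 > 9 → no swap
j=4: a[4]=19 > 9 → no swap
j=5: a[5]=2 ≤ 9 → i=1, swap a[1],a[5] → [3, 2, 17, 18, 19, 15, 14, 7, 5, 4, 20, 8, 9]
(after j=5) a = [3, 2, 17, 18, 19, 15, 14, 7, 5, 4, 20, 8, 9]

[3, 2, 17, 18, 19, 15, 14, 7, 5, 4, 20, 8, 9]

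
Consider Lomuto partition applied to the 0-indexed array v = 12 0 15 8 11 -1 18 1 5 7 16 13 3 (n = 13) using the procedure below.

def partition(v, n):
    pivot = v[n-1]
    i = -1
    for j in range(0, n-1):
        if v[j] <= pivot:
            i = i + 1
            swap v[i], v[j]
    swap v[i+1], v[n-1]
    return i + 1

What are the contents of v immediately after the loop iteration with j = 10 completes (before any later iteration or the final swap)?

pivot = v[12] = 3; i = -1
j=0: v[0]=12 > 3 → no swap
j=1: v[1]=0 ≤ 3 → i=0, swap v[0],v[1] → 0 12 15 8 11 -1 18 1 5 7 16 13 3
j=2: v[2]=15 > 3 → no swap
j=3: v[3]=8 > 3 → no swap
j=4: v[4]=11 > 3 → no swap
j=5: v[5]=-1 ≤ 3 → i=1, swap v[1],v[5] → 0 -1 15 8 11 12 18 1 5 7 16 13 3
j=6: v[6]=18 > 3 → no swap
j=7: v[7]=1 ≤ 3 → i=2, swap v[2],v[7] → 0 -1 1 8 11 12 18 15 5 7 16 13 3
j=8: v[8]=5 > 3 → no swap
j=9: v[9]=7 > 3 → no swap
j=10: v[10]=16 > 3 → no swap
(after j=10) v = 0 -1 1 8 11 12 18 15 5 7 16 13 3

0 -1 1 8 11 12 18 15 5 7 16 13 3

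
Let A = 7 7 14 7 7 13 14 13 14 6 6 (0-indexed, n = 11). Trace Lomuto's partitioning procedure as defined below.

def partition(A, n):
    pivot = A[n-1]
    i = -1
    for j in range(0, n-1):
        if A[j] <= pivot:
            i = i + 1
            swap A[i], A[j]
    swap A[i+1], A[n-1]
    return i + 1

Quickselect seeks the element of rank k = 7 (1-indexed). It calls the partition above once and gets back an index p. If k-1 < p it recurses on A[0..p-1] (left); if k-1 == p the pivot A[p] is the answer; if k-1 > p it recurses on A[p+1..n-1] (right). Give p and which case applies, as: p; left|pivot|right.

1; right

pivot = A[10] = 6; i = -1
j=0: A[0]=7 > 6 → no swap
j=1: A[1]=7 > 6 → no swap
j=2: A[2]=14 > 6 → no swap
j=3: A[3]=7 > 6 → no swap
j=4: A[4]=7 > 6 → no swap
j=5: A[5]=13 > 6 → no swap
j=6: A[6]=14 > 6 → no swap
j=7: A[7]=13 > 6 → no swap
j=8: A[8]=14 > 6 → no swap
j=9: A[9]=6 ≤ 6 → i=0, swap A[0],A[9] → 6 7 14 7 7 13 14 13 14 7 6
final swap A[1],A[10] → 6 6 14 7 7 13 14 13 14 7 7; return 1
p = 1; k-1 = 6 > 1 ⇒ right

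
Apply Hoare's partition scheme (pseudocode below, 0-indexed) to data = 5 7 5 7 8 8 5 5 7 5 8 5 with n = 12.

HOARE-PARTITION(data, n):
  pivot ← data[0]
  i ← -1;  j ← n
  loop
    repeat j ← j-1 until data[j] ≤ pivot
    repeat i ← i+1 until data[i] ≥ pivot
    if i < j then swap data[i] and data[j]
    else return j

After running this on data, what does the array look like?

5 5 5 5 8 8 7 5 7 7 8 5

pivot = data[0] = 5; i = -1, j = 12
j→11 (data[11]=5≤5), i→0 (data[0]=5≥5); i<j, swap → 5 7 5 7 8 8 5 5 7 5 8 5
j→9 (data[9]=5≤5), i→1 (data[1]=7≥5); i<j, swap → 5 5 5 7 8 8 5 5 7 7 8 5
j→7 (data[7]=5≤5), i→2 (data[2]=5≥5); i<j, swap → 5 5 5 7 8 8 5 5 7 7 8 5
j→6 (data[6]=5≤5), i→3 (data[3]=7≥5); i<j, swap → 5 5 5 5 8 8 7 5 7 7 8 5
j→3, i→4; i≥j, return j=3. data = 5 5 5 5 8 8 7 5 7 7 8 5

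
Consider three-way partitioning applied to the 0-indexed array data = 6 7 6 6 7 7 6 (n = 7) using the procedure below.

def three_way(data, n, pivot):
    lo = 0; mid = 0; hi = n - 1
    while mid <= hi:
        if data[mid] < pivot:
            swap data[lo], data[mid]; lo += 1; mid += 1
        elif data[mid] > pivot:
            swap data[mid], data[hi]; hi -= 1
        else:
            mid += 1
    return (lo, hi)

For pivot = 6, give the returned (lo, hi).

(0, 3)

lo=0 mid=0 hi=6
6=6: mid=1
7>6: swap(1,6), hi=5 ⇒ 6 6 6 6 7 7 7
6=6: mid=2
6=6: mid=3
6=6: mid=4
7>6: swap(4,5), hi=4 ⇒ 6 6 6 6 7 7 7
7>6: swap(4,4), hi=3 ⇒ 6 6 6 6 7 7 7
done. lo=0 hi=3; data=6 6 6 6 7 7 7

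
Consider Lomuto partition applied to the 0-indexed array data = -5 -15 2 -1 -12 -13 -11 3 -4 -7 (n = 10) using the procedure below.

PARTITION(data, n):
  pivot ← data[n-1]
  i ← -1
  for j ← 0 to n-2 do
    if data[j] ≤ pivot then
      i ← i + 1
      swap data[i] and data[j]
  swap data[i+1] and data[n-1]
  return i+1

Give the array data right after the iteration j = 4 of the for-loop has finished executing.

pivot=-7, i=-1
j=0: -5>-7, skip
j=1: -15≤-7, i=0, swap(0,1) ⇒ -15 -5 2 -1 -12 -13 -11 3 -4 -7
j=2: 2>-7, skip
j=3: -1>-7, skip
j=4: -12≤-7, i=1, swap(1,4) ⇒ -15 -12 2 -1 -5 -13 -11 3 -4 -7
(after j=4) data = -15 -12 2 -1 -5 -13 -11 3 -4 -7

-15 -12 2 -1 -5 -13 -11 3 -4 -7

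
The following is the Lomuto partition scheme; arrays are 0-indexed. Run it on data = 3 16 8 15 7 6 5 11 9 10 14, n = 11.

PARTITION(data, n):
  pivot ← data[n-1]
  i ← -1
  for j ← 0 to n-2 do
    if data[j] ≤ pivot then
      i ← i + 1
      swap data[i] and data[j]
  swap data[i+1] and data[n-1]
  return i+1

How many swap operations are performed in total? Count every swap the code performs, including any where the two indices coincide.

9

pivot = data[10] = 14; i = -1
j=0: data[0]=3 ≤ 14 → i=0, swap data[0],data[0] (no change) → 3 16 8 15 7 6 5 11 9 10 14
j=1: data[1]=16 > 14 → no swap
j=2: data[2]=8 ≤ 14 → i=1, swap data[1],data[2] → 3 8 16 15 7 6 5 11 9 10 14
j=3: data[3]=15 > 14 → no swap
j=4: data[4]=7 ≤ 14 → i=2, swap data[2],data[4] → 3 8 7 15 16 6 5 11 9 10 14
j=5: data[5]=6 ≤ 14 → i=3, swap data[3],data[5] → 3 8 7 6 16 15 5 11 9 10 14
j=6: data[6]=5 ≤ 14 → i=4, swap data[4],data[6] → 3 8 7 6 5 15 16 11 9 10 14
j=7: data[7]=11 ≤ 14 → i=5, swap data[5],data[7] → 3 8 7 6 5 11 16 15 9 10 14
j=8: data[8]=9 ≤ 14 → i=6, swap data[6],data[8] → 3 8 7 6 5 11 9 15 16 10 14
j=9: data[9]=10 ≤ 14 → i=7, swap data[7],data[9] → 3 8 7 6 5 11 9 10 16 15 14
final swap data[8],data[10] → 3 8 7 6 5 11 9 10 14 15 16; return 8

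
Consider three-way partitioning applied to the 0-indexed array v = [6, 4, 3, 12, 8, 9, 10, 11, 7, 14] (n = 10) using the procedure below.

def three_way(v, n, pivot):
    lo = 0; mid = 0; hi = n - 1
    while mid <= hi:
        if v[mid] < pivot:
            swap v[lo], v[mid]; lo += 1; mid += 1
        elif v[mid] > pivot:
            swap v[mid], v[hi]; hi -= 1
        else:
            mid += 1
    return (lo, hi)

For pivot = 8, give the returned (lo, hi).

(4, 4)

lo=0 mid=0 hi=9
6<8: swap(0,0), lo=1 mid=1 ⇒ [6, 4, 3, 12, 8, 9, 10, 11, 7, 14]
4<8: swap(1,1), lo=2 mid=2 ⇒ [6, 4, 3, 12, 8, 9, 10, 11, 7, 14]
3<8: swap(2,2), lo=3 mid=3 ⇒ [6, 4, 3, 12, 8, 9, 10, 11, 7, 14]
12>8: swap(3,9), hi=8 ⇒ [6, 4, 3, 14, 8, 9, 10, 11, 7, 12]
14>8: swap(3,8), hi=7 ⇒ [6, 4, 3, 7, 8, 9, 10, 11, 14, 12]
7<8: swap(3,3), lo=4 mid=4 ⇒ [6, 4, 3, 7, 8, 9, 10, 11, 14, 12]
8=8: mid=5
9>8: swap(5,7), hi=6 ⇒ [6, 4, 3, 7, 8, 11, 10, 9, 14, 12]
11>8: swap(5,6), hi=5 ⇒ [6, 4, 3, 7, 8, 10, 11, 9, 14, 12]
10>8: swap(5,5), hi=4 ⇒ [6, 4, 3, 7, 8, 10, 11, 9, 14, 12]
done. lo=4 hi=4; v=[6, 4, 3, 7, 8, 10, 11, 9, 14, 12]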